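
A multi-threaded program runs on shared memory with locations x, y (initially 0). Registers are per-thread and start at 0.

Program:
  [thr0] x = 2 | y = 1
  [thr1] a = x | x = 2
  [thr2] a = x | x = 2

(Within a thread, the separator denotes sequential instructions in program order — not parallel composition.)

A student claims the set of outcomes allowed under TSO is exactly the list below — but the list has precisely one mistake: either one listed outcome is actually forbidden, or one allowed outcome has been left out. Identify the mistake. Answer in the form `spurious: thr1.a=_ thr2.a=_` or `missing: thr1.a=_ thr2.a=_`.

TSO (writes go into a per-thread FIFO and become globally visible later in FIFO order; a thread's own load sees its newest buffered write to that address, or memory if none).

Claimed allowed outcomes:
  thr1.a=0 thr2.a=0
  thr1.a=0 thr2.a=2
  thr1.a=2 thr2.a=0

outcome vector order: (thr1.a,thr2.a)
TSO (4): <0 0>; <0 2>; <2 0>; <2 2>
TSO∖claimed = {<2 2>}

missing: thr1.a=2 thr2.a=2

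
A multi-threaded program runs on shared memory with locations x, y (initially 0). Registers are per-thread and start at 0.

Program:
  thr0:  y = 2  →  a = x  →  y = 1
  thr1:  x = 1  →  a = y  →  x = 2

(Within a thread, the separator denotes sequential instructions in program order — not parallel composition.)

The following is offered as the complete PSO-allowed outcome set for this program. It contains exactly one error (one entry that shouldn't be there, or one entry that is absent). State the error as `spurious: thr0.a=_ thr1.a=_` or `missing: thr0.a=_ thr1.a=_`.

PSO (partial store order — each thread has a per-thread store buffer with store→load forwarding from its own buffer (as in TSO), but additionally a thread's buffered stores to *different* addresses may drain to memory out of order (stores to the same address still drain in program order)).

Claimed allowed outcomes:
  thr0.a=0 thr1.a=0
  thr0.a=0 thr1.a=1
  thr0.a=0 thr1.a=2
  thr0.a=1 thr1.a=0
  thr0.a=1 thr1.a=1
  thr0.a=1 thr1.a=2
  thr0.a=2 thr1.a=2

outcome vector order: (thr0.a,thr1.a)
PSO: 8 outcomes — {0/0, 0/1, 0/2, 1/0, 1/1, 1/2, 2/0, 2/2}
PSO∖claimed = {2/0}

missing: thr0.a=2 thr1.a=0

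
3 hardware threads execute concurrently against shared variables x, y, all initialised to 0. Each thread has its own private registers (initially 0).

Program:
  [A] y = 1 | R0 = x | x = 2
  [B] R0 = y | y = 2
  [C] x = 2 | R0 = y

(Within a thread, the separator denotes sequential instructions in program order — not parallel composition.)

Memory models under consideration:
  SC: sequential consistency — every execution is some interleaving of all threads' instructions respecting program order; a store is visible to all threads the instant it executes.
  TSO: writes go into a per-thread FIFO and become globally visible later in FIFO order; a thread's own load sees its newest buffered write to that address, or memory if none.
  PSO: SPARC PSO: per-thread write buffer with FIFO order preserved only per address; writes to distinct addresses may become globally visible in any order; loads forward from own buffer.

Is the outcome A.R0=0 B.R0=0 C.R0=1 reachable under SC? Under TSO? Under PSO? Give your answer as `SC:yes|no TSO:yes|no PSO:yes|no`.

SC:yes TSO:yes PSO:yes

outcome vector order: (A.R0,B.R0,C.R0)
SC (10): <0 0 1>, <0 0 2>, <0 1 1>, <0 1 2>, <2 0 0>, <2 0 1>, <2 0 2>, <2 1 0>, <2 1 1>, <2 1 2>
TSO (12): <0 0 0>, <0 0 1>, <0 0 2>, <0 1 0>, <0 1 1>, <0 1 2>, <2 0 0>, <2 0 1>, <2 0 2>, <2 1 0>, <2 1 1>, <2 1 2>
PSO (12): <0 0 0>, <0 0 1>, <0 0 2>, <0 1 0>, <0 1 1>, <0 1 2>, <2 0 0>, <2 0 1>, <2 0 2>, <2 1 0>, <2 1 1>, <2 1 2>
target <0 0 1> ∈ {SC,TSO,PSO}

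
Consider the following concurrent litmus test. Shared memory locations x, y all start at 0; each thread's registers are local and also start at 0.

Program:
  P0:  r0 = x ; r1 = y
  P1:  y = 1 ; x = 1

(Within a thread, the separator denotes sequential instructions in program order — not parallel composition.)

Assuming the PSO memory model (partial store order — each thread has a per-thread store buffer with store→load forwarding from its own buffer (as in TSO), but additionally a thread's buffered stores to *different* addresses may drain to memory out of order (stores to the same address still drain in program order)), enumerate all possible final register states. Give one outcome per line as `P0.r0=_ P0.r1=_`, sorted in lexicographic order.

P0.r0=0 P0.r1=0
P0.r0=0 P0.r1=1
P0.r0=1 P0.r1=0
P0.r0=1 P0.r1=1

outcome vector order: (P0.r0,P0.r1)
|PSO outcomes| = 4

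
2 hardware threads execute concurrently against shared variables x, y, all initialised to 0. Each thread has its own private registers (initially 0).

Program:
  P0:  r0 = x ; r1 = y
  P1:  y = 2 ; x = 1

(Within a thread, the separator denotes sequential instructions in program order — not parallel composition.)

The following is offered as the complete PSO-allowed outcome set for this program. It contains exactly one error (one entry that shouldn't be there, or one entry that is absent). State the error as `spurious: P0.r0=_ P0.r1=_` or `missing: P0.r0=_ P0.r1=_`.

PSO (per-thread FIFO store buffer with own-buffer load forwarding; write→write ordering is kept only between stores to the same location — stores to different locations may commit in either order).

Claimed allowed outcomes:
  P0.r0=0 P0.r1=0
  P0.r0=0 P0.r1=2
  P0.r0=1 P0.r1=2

outcome vector order: (P0.r0,P0.r1)
under PSO → (0,0), (0,2), (1,0), (1,2)
PSO∖claimed = {(1,0)}

missing: P0.r0=1 P0.r1=0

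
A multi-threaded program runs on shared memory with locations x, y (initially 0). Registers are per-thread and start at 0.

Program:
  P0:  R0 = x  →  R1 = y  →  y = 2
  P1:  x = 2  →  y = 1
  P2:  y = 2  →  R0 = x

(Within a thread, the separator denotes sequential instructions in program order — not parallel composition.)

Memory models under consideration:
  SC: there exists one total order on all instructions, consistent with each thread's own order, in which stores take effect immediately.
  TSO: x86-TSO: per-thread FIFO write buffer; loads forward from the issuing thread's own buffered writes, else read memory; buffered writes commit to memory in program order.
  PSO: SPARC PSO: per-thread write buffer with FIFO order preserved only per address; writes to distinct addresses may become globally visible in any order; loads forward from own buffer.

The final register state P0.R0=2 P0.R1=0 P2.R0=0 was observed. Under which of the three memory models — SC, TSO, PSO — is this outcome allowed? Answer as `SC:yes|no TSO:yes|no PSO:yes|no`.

outcome vector order: (P0.R0,P0.R1,P2.R0)
SC: 11 outcomes — {<0 0 0>; <0 0 2>; <0 1 0>; <0 1 2>; <0 2 0>; <0 2 2>; <2 0 2>; <2 1 0>; <2 1 2>; <2 2 0>; <2 2 2>}
TSO: 12 outcomes — {<0 0 0>; <0 0 2>; <0 1 0>; <0 1 2>; <0 2 0>; <0 2 2>; <2 0 0>; <2 0 2>; <2 1 0>; <2 1 2>; <2 2 0>; <2 2 2>}
PSO: 12 outcomes — {<0 0 0>; <0 0 2>; <0 1 0>; <0 1 2>; <0 2 0>; <0 2 2>; <2 0 0>; <2 0 2>; <2 1 0>; <2 1 2>; <2 2 0>; <2 2 2>}
target <2 0 0> ∈ {TSO,PSO}

SC:no TSO:yes PSO:yes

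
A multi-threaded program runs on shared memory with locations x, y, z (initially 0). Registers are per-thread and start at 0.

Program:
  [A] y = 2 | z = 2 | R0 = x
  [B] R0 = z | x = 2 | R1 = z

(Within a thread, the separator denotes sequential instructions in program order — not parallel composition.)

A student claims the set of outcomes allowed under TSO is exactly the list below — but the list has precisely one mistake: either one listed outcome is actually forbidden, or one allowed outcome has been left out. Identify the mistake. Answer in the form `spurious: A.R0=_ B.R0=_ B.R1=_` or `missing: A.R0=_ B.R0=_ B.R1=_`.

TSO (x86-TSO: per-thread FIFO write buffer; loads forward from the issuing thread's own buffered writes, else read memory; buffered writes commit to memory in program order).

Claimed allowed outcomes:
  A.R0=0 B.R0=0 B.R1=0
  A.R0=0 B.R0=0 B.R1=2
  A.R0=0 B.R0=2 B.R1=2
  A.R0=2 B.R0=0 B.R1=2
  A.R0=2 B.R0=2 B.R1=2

missing: A.R0=2 B.R0=0 B.R1=0

outcome vector order: (A.R0,B.R0,B.R1)
TSO: 6 outcomes — {<0 0 0> <0 0 2> <0 2 2> <2 0 0> <2 0 2> <2 2 2>}
TSO∖claimed = {<2 0 0>}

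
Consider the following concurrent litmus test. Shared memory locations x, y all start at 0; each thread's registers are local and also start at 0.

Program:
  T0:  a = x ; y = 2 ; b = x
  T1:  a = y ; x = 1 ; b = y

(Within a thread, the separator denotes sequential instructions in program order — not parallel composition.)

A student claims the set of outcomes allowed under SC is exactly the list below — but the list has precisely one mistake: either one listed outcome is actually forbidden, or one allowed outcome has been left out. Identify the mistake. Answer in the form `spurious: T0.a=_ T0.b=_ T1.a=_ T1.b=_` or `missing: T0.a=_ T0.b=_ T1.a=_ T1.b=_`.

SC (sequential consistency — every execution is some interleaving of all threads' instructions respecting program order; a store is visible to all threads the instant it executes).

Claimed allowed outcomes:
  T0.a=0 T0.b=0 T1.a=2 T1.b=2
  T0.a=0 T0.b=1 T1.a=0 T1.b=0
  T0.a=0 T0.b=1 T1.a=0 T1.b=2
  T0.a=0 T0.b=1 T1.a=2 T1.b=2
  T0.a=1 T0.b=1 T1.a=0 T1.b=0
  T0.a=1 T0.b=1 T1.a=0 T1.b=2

missing: T0.a=0 T0.b=0 T1.a=0 T1.b=2

outcome vector order: (T0.a,T0.b,T1.a,T1.b)
[SC] allowed = {0002; 0022; 0100; 0102; 0122; 1100; 1102}
SC∖claimed = {0002}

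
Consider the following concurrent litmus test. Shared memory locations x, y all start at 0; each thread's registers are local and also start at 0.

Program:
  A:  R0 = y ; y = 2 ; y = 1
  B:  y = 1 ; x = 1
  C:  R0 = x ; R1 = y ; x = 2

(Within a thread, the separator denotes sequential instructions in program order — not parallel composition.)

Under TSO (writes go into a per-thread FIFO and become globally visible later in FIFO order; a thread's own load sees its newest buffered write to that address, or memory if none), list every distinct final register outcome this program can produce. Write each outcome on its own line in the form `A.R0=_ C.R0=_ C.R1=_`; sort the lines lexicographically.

outcome vector order: (A.R0,C.R0,C.R1)
|TSO outcomes| = 10

A.R0=0 C.R0=0 C.R1=0
A.R0=0 C.R0=0 C.R1=1
A.R0=0 C.R0=0 C.R1=2
A.R0=0 C.R0=1 C.R1=1
A.R0=0 C.R0=1 C.R1=2
A.R0=1 C.R0=0 C.R1=0
A.R0=1 C.R0=0 C.R1=1
A.R0=1 C.R0=0 C.R1=2
A.R0=1 C.R0=1 C.R1=1
A.R0=1 C.R0=1 C.R1=2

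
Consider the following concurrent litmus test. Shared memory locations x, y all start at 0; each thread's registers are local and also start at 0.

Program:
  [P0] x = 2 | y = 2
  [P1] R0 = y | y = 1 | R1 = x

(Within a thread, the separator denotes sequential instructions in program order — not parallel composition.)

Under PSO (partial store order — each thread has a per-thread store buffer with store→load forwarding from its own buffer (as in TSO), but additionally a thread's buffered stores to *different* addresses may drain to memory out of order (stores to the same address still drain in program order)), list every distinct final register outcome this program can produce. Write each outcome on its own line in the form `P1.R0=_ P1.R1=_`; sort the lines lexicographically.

P1.R0=0 P1.R1=0
P1.R0=0 P1.R1=2
P1.R0=2 P1.R1=0
P1.R0=2 P1.R1=2

outcome vector order: (P1.R0,P1.R1)
|PSO outcomes| = 4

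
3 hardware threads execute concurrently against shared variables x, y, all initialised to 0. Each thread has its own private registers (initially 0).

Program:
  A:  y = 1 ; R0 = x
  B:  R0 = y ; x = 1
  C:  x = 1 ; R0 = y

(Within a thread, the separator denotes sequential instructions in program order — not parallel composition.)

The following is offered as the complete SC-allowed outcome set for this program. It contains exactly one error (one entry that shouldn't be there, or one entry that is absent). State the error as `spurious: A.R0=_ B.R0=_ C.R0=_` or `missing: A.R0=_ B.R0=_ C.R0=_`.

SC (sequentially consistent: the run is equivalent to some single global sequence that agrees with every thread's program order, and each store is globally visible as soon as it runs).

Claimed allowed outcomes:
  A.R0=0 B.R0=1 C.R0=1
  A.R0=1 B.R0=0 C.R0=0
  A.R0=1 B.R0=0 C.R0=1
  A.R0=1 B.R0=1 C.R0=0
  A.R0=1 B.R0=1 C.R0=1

outcome vector order: (A.R0,B.R0,C.R0)
under SC → 001 011 100 101 110 111
SC∖claimed = {001}

missing: A.R0=0 B.R0=0 C.R0=1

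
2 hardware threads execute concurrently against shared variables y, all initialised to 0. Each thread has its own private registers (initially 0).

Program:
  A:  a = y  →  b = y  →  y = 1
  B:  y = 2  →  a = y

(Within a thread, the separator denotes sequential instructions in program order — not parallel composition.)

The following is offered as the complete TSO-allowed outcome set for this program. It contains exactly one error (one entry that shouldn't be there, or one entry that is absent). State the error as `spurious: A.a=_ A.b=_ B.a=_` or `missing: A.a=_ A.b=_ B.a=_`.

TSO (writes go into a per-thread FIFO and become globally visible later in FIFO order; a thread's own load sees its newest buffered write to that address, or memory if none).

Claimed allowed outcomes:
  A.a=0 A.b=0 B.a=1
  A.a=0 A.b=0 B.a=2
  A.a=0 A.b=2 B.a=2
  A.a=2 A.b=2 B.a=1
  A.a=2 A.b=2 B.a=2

outcome vector order: (A.a,A.b,B.a)
TSO: 6 outcomes — {0/0/1 0/0/2 0/2/1 0/2/2 2/2/1 2/2/2}
TSO∖claimed = {0/2/1}

missing: A.a=0 A.b=2 B.a=1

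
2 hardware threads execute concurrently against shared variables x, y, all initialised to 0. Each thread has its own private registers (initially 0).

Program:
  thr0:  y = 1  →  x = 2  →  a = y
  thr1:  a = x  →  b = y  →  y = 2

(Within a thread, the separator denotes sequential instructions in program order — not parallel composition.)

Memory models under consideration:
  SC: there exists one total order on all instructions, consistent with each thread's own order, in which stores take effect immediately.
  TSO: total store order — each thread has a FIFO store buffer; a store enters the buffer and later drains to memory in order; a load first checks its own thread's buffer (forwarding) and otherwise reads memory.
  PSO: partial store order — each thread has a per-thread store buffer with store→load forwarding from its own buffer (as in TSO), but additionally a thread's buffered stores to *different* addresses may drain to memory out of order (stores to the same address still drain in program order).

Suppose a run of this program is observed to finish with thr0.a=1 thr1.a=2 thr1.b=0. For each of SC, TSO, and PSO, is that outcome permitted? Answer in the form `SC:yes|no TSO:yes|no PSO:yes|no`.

SC:no TSO:no PSO:yes

outcome vector order: (thr0.a,thr1.a,thr1.b)
under SC → 1/0/0; 1/0/1; 1/2/1; 2/0/0; 2/0/1; 2/2/1
under TSO → 1/0/0; 1/0/1; 1/2/1; 2/0/0; 2/0/1; 2/2/1
under PSO → 1/0/0; 1/0/1; 1/2/0; 1/2/1; 2/0/0; 2/0/1; 2/2/0; 2/2/1
target 1/2/0 ∈ {PSO}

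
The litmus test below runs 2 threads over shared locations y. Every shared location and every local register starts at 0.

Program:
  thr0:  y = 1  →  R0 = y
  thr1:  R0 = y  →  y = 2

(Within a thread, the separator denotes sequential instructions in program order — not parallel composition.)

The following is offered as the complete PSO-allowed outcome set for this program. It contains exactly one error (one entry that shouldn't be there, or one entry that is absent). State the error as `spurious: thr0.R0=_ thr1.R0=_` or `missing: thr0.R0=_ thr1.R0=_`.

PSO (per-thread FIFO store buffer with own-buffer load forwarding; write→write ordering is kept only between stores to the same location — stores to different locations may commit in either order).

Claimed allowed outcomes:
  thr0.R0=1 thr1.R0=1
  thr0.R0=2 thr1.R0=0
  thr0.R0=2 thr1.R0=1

outcome vector order: (thr0.R0,thr1.R0)
PSO (4): 10; 11; 20; 21
PSO∖claimed = {10}

missing: thr0.R0=1 thr1.R0=0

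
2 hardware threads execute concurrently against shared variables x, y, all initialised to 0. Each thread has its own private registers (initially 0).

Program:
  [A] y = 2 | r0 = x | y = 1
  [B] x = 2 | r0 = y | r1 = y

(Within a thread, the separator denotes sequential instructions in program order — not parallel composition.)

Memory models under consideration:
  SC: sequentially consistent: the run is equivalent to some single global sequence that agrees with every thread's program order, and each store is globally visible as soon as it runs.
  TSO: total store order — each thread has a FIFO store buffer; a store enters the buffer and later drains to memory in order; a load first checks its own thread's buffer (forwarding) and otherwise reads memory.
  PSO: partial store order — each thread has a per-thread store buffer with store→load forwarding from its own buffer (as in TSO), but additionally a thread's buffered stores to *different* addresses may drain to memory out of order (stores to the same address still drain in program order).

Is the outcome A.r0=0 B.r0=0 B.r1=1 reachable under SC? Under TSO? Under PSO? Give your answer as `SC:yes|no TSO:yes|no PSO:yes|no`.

outcome vector order: (A.r0,B.r0,B.r1)
SC (9): 011, 021, 022, 200, 201, 202, 211, 221, 222
TSO (12): 000, 001, 002, 011, 021, 022, 200, 201, 202, 211, 221, 222
PSO (12): 000, 001, 002, 011, 021, 022, 200, 201, 202, 211, 221, 222
target 001 ∈ {TSO,PSO}

SC:no TSO:yes PSO:yes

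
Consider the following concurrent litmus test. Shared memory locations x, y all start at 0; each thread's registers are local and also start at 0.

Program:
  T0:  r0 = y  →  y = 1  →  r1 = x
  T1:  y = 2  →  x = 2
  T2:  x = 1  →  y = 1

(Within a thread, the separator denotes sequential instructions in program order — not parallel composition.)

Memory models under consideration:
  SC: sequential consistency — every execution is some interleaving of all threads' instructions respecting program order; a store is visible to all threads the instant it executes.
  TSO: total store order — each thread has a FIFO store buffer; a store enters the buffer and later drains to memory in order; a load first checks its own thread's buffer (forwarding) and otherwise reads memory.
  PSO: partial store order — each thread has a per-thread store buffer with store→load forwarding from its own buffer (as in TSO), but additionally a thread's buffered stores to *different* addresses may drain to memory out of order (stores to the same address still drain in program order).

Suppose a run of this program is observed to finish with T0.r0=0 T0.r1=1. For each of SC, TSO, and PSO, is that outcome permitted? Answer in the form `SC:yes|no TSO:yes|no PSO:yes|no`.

outcome vector order: (T0.r0,T0.r1)
SC: 8 outcomes — {00; 01; 02; 11; 12; 20; 21; 22}
TSO: 8 outcomes — {00; 01; 02; 11; 12; 20; 21; 22}
PSO: 9 outcomes — {00; 01; 02; 10; 11; 12; 20; 21; 22}
target 01 ∈ {SC,TSO,PSO}

SC:yes TSO:yes PSO:yes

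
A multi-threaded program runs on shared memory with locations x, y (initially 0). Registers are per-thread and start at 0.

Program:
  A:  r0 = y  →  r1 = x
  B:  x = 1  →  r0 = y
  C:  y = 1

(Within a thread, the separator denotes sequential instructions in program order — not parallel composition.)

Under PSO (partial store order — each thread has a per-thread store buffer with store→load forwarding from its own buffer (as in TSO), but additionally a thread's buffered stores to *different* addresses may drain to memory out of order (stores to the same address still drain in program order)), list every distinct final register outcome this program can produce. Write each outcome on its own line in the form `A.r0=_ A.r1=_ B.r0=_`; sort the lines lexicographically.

outcome vector order: (A.r0,A.r1,B.r0)
|PSO outcomes| = 8

A.r0=0 A.r1=0 B.r0=0
A.r0=0 A.r1=0 B.r0=1
A.r0=0 A.r1=1 B.r0=0
A.r0=0 A.r1=1 B.r0=1
A.r0=1 A.r1=0 B.r0=0
A.r0=1 A.r1=0 B.r0=1
A.r0=1 A.r1=1 B.r0=0
A.r0=1 A.r1=1 B.r0=1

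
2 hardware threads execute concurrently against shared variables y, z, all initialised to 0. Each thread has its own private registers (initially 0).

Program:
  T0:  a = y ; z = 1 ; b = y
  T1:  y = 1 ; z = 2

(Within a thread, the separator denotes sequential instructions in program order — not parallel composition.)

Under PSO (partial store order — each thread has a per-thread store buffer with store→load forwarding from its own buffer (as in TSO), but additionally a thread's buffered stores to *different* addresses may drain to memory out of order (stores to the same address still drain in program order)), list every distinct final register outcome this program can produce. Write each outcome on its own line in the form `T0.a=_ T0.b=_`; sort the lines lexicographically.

T0.a=0 T0.b=0
T0.a=0 T0.b=1
T0.a=1 T0.b=1

outcome vector order: (T0.a,T0.b)
|PSO outcomes| = 3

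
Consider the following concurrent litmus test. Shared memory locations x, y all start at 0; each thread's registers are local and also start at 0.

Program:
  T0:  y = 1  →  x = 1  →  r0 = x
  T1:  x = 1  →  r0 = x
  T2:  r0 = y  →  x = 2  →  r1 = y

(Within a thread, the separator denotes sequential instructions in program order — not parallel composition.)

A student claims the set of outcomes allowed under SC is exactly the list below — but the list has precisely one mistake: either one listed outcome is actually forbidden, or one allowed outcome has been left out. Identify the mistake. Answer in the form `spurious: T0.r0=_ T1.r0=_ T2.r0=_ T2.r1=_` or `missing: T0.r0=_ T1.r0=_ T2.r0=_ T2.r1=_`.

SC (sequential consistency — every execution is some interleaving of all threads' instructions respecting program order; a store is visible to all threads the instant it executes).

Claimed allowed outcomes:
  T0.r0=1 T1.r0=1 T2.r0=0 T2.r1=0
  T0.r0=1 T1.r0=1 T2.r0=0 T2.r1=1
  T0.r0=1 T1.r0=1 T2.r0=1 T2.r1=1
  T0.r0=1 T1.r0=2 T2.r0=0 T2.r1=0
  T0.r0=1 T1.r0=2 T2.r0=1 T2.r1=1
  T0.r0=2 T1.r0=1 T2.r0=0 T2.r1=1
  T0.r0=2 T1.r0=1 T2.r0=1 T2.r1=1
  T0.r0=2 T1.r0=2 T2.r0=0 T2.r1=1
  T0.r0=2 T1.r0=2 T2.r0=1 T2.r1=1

outcome vector order: (T0.r0,T1.r0,T2.r0,T2.r1)
under SC → 1/1/0/0; 1/1/0/1; 1/1/1/1; 1/2/0/0; 1/2/0/1; 1/2/1/1; 2/1/0/1; 2/1/1/1; 2/2/0/1; 2/2/1/1
SC∖claimed = {1/2/0/1}

missing: T0.r0=1 T1.r0=2 T2.r0=0 T2.r1=1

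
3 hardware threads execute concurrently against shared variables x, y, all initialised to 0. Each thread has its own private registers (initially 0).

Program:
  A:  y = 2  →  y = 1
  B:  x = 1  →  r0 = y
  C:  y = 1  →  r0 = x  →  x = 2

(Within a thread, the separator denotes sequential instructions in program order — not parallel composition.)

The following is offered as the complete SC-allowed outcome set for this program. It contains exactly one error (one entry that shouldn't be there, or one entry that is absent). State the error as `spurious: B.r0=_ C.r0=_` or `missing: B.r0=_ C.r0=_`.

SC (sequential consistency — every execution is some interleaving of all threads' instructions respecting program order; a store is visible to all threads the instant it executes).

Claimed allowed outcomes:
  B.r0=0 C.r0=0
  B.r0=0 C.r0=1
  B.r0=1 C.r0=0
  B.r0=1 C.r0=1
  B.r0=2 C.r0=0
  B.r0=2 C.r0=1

spurious: B.r0=0 C.r0=0

outcome vector order: (B.r0,C.r0)
[SC] allowed = {(0,1) (1,0) (1,1) (2,0) (2,1)}
claimed∖SC = {(0,0)}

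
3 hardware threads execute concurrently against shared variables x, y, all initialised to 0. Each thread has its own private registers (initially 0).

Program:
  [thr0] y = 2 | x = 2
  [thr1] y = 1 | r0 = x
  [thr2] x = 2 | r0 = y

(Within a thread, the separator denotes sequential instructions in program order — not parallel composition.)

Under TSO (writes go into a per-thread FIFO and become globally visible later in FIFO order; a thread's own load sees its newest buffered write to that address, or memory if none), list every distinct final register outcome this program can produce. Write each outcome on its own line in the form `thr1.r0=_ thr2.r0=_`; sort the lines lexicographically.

outcome vector order: (thr1.r0,thr2.r0)
|TSO outcomes| = 6

thr1.r0=0 thr2.r0=0
thr1.r0=0 thr2.r0=1
thr1.r0=0 thr2.r0=2
thr1.r0=2 thr2.r0=0
thr1.r0=2 thr2.r0=1
thr1.r0=2 thr2.r0=2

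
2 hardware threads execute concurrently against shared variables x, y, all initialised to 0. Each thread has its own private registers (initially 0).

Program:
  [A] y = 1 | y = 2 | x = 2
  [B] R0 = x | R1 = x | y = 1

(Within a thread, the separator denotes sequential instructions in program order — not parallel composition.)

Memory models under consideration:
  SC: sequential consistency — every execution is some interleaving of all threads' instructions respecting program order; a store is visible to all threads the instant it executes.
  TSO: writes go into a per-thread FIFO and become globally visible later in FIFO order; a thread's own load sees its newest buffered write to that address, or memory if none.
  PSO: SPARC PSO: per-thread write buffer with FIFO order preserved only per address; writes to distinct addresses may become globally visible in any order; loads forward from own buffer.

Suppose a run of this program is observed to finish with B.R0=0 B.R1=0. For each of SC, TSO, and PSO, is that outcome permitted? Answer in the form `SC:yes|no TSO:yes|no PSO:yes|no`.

SC:yes TSO:yes PSO:yes

outcome vector order: (B.R0,B.R1)
[SC] allowed = {00 02 22}
[TSO] allowed = {00 02 22}
[PSO] allowed = {00 02 22}
target 00 ∈ {SC,TSO,PSO}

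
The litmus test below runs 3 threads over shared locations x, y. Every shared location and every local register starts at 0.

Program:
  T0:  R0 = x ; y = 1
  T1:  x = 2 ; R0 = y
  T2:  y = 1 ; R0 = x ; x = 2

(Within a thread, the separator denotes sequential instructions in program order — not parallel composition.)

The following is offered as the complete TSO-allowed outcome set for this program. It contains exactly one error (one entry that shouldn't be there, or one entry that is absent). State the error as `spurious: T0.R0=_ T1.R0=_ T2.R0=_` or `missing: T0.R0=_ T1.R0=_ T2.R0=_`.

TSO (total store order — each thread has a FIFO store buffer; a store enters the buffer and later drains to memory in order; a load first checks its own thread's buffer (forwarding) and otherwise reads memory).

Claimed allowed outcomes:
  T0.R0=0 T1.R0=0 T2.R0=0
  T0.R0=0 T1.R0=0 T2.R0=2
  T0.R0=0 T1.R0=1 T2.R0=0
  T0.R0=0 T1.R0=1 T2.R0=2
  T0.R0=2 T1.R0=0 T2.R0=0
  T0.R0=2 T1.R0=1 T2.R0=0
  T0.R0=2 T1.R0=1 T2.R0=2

missing: T0.R0=2 T1.R0=0 T2.R0=2

outcome vector order: (T0.R0,T1.R0,T2.R0)
TSO (8): 000, 002, 010, 012, 200, 202, 210, 212
TSO∖claimed = {202}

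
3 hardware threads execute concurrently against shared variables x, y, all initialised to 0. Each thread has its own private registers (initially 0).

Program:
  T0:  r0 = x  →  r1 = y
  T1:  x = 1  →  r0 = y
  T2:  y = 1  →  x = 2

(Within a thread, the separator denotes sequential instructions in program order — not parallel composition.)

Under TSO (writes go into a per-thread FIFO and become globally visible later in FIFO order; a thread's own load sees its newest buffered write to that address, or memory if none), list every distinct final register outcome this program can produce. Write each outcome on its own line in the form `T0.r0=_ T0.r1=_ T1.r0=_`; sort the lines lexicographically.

T0.r0=0 T0.r1=0 T1.r0=0
T0.r0=0 T0.r1=0 T1.r0=1
T0.r0=0 T0.r1=1 T1.r0=0
T0.r0=0 T0.r1=1 T1.r0=1
T0.r0=1 T0.r1=0 T1.r0=0
T0.r0=1 T0.r1=0 T1.r0=1
T0.r0=1 T0.r1=1 T1.r0=0
T0.r0=1 T0.r1=1 T1.r0=1
T0.r0=2 T0.r1=1 T1.r0=0
T0.r0=2 T0.r1=1 T1.r0=1

outcome vector order: (T0.r0,T0.r1,T1.r0)
|TSO outcomes| = 10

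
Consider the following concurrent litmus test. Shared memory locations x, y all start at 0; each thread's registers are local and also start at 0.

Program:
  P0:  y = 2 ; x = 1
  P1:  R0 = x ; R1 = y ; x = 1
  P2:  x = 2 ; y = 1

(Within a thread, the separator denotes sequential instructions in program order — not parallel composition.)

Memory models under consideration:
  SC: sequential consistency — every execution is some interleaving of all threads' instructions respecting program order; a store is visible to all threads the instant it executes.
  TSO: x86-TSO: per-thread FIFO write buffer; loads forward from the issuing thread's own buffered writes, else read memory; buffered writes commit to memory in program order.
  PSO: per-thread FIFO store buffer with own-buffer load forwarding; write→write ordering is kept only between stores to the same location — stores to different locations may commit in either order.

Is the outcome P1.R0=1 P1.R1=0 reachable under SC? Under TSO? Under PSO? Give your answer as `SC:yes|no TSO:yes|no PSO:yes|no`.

outcome vector order: (P1.R0,P1.R1)
SC (8): 0/0; 0/1; 0/2; 1/1; 1/2; 2/0; 2/1; 2/2
TSO (8): 0/0; 0/1; 0/2; 1/1; 1/2; 2/0; 2/1; 2/2
PSO (9): 0/0; 0/1; 0/2; 1/0; 1/1; 1/2; 2/0; 2/1; 2/2
target 1/0 ∈ {PSO}

SC:no TSO:no PSO:yes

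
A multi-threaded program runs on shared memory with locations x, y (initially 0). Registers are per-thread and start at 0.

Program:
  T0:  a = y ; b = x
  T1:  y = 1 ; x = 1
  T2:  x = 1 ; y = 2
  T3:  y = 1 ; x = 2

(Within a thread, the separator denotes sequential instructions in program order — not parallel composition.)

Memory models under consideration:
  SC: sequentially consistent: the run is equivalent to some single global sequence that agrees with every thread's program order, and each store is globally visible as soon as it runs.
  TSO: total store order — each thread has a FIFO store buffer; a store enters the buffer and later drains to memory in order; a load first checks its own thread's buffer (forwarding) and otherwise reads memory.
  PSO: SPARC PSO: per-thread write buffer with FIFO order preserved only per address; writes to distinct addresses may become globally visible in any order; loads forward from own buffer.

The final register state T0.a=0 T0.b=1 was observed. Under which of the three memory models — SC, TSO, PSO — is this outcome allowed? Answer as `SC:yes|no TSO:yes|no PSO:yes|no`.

SC:yes TSO:yes PSO:yes

outcome vector order: (T0.a,T0.b)
SC (8): 0/0 0/1 0/2 1/0 1/1 1/2 2/1 2/2
TSO (8): 0/0 0/1 0/2 1/0 1/1 1/2 2/1 2/2
PSO (9): 0/0 0/1 0/2 1/0 1/1 1/2 2/0 2/1 2/2
target 0/1 ∈ {SC,TSO,PSO}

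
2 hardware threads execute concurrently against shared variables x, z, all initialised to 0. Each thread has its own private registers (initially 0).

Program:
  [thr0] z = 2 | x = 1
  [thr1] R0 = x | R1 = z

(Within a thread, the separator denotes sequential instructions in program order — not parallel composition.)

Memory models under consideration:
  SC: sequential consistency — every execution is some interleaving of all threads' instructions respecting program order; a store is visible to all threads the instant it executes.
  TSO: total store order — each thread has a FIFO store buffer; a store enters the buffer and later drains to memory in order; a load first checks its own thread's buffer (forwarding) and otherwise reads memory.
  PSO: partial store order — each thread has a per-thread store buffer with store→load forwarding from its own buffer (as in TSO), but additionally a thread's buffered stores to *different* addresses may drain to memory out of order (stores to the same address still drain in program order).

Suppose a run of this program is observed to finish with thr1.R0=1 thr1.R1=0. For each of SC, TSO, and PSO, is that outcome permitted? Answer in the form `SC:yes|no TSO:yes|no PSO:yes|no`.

outcome vector order: (thr1.R0,thr1.R1)
SC (3): 0/0 0/2 1/2
TSO (3): 0/0 0/2 1/2
PSO (4): 0/0 0/2 1/0 1/2
target 1/0 ∈ {PSO}

SC:no TSO:no PSO:yes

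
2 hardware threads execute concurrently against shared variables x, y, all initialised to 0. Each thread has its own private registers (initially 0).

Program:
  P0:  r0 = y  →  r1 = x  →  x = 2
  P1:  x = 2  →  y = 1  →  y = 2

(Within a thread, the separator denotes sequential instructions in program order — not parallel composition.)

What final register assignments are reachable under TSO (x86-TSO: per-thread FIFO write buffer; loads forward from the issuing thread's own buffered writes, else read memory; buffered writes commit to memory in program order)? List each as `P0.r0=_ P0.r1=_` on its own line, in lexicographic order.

P0.r0=0 P0.r1=0
P0.r0=0 P0.r1=2
P0.r0=1 P0.r1=2
P0.r0=2 P0.r1=2

outcome vector order: (P0.r0,P0.r1)
|TSO outcomes| = 4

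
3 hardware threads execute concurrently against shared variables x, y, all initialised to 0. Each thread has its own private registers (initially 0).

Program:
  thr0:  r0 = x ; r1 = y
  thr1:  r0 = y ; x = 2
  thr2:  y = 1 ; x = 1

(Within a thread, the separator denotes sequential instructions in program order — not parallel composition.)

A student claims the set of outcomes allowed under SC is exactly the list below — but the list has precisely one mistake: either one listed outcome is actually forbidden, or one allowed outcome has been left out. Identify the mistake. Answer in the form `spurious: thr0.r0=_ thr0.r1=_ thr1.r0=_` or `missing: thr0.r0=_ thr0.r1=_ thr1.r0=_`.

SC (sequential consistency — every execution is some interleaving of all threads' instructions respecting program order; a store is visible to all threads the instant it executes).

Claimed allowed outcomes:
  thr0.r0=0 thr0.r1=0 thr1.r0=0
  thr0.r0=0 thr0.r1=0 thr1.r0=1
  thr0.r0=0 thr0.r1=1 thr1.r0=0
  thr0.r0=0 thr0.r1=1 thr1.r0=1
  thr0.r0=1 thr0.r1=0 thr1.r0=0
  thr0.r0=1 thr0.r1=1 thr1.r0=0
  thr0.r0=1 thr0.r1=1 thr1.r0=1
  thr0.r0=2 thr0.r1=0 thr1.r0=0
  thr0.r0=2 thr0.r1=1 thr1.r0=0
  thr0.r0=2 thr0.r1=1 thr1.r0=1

spurious: thr0.r0=1 thr0.r1=0 thr1.r0=0

outcome vector order: (thr0.r0,thr0.r1,thr1.r0)
under SC → <0 0 0>; <0 0 1>; <0 1 0>; <0 1 1>; <1 1 0>; <1 1 1>; <2 0 0>; <2 1 0>; <2 1 1>
claimed∖SC = {<1 0 0>}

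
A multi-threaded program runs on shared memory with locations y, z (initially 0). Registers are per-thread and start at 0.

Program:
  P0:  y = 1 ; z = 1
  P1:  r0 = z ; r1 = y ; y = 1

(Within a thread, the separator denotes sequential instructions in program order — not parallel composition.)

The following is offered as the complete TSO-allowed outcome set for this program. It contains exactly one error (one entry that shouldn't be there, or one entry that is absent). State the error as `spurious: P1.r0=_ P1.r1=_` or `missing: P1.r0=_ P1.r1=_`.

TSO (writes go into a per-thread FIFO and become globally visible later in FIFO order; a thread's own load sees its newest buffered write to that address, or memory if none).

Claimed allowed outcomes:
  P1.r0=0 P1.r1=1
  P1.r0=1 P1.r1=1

outcome vector order: (P1.r0,P1.r1)
under TSO → 00; 01; 11
TSO∖claimed = {00}

missing: P1.r0=0 P1.r1=0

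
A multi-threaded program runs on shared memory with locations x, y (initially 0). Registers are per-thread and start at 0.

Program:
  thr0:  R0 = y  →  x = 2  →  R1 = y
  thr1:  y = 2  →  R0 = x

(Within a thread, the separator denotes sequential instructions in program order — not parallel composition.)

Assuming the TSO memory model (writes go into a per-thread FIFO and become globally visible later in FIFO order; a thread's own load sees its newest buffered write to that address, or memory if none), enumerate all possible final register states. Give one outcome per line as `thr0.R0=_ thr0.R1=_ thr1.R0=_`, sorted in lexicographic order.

thr0.R0=0 thr0.R1=0 thr1.R0=0
thr0.R0=0 thr0.R1=0 thr1.R0=2
thr0.R0=0 thr0.R1=2 thr1.R0=0
thr0.R0=0 thr0.R1=2 thr1.R0=2
thr0.R0=2 thr0.R1=2 thr1.R0=0
thr0.R0=2 thr0.R1=2 thr1.R0=2

outcome vector order: (thr0.R0,thr0.R1,thr1.R0)
|TSO outcomes| = 6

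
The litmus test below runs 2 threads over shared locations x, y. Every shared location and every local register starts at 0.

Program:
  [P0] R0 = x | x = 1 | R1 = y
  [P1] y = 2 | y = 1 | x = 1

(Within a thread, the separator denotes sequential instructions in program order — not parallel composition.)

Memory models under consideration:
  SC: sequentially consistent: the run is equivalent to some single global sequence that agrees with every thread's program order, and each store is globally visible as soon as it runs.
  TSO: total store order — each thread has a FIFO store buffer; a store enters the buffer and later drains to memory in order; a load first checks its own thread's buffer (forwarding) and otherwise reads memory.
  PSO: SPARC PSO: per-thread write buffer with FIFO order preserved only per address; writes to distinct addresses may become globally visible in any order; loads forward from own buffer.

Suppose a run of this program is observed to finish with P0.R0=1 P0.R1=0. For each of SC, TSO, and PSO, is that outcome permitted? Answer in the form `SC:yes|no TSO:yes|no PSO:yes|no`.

outcome vector order: (P0.R0,P0.R1)
SC (4): 00, 01, 02, 11
TSO (4): 00, 01, 02, 11
PSO (6): 00, 01, 02, 10, 11, 12
target 10 ∈ {PSO}

SC:no TSO:no PSO:yes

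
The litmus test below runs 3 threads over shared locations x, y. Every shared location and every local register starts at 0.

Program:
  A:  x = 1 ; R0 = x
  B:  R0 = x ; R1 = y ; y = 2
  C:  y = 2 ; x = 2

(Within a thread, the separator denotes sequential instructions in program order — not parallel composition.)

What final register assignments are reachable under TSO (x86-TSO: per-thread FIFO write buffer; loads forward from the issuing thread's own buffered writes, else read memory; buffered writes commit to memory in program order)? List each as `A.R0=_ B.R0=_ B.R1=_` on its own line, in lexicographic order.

A.R0=1 B.R0=0 B.R1=0
A.R0=1 B.R0=0 B.R1=2
A.R0=1 B.R0=1 B.R1=0
A.R0=1 B.R0=1 B.R1=2
A.R0=1 B.R0=2 B.R1=2
A.R0=2 B.R0=0 B.R1=0
A.R0=2 B.R0=0 B.R1=2
A.R0=2 B.R0=1 B.R1=0
A.R0=2 B.R0=1 B.R1=2
A.R0=2 B.R0=2 B.R1=2

outcome vector order: (A.R0,B.R0,B.R1)
|TSO outcomes| = 10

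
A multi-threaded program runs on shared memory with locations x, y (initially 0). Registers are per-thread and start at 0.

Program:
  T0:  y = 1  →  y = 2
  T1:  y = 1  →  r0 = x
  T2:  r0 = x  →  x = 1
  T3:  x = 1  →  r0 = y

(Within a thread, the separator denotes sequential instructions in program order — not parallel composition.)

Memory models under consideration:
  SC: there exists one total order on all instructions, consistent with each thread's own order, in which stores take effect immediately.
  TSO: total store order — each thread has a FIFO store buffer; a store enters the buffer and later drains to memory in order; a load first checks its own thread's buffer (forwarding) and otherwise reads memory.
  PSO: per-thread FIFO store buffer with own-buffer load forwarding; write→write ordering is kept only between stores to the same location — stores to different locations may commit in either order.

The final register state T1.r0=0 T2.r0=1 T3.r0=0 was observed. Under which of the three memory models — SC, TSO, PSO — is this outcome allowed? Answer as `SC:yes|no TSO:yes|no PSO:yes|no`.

outcome vector order: (T1.r0,T2.r0,T3.r0)
SC (10): 0/0/1 0/0/2 0/1/1 0/1/2 1/0/0 1/0/1 1/0/2 1/1/0 1/1/1 1/1/2
TSO (12): 0/0/0 0/0/1 0/0/2 0/1/0 0/1/1 0/1/2 1/0/0 1/0/1 1/0/2 1/1/0 1/1/1 1/1/2
PSO (12): 0/0/0 0/0/1 0/0/2 0/1/0 0/1/1 0/1/2 1/0/0 1/0/1 1/0/2 1/1/0 1/1/1 1/1/2
target 0/1/0 ∈ {TSO,PSO}

SC:no TSO:yes PSO:yes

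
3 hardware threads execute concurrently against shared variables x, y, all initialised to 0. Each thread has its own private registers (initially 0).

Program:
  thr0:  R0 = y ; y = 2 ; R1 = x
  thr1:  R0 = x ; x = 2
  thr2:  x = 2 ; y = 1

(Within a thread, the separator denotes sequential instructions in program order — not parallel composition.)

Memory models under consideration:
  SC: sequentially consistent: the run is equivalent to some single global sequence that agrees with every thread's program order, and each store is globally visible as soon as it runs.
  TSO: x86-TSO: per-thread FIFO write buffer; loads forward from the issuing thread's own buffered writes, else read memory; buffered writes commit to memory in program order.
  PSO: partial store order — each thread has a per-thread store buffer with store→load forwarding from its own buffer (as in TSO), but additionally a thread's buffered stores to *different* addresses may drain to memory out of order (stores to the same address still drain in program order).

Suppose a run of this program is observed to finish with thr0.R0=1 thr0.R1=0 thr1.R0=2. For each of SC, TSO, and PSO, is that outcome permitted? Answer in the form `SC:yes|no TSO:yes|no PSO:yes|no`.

SC:no TSO:no PSO:yes

outcome vector order: (thr0.R0,thr0.R1,thr1.R0)
SC (6): <0 0 0> <0 0 2> <0 2 0> <0 2 2> <1 2 0> <1 2 2>
TSO (6): <0 0 0> <0 0 2> <0 2 0> <0 2 2> <1 2 0> <1 2 2>
PSO (8): <0 0 0> <0 0 2> <0 2 0> <0 2 2> <1 0 0> <1 0 2> <1 2 0> <1 2 2>
target <1 0 2> ∈ {PSO}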